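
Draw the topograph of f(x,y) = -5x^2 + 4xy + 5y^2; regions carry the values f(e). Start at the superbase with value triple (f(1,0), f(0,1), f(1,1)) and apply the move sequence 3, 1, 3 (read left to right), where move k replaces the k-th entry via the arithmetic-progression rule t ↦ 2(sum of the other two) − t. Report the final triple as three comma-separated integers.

start (-5,5,4) = (f(1,0),f(0,1),f(1,1))
replace slot 3: 2·((-5)+5) − 4 = -4 → (-5,5,-4)
replace slot 1: 2·(5+(-4)) − (-5) = 7 → (7,5,-4)
replace slot 3: 2·(7+5) − (-4) = 28 → (7,5,28)

7,5,28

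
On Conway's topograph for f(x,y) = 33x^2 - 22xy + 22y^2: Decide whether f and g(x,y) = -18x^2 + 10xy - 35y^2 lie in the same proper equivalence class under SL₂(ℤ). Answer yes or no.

D₁ = -2420, D₂ = -2420
f: flip: (33,-22,22)→(22,22,33)
f: reduced (well bottom): (22,22,33) with a≤c, −a<b≤a
g is negative-definite; reduce −g:
−g: reduced (well bottom): (18,-10,35) with a≤c, −a<b≤a
flip sign back: reduced form of g is (-18,10,-35)
reduced forms (22, 22, 33) vs (-18, 10, -35) ⇒ inequivalent

no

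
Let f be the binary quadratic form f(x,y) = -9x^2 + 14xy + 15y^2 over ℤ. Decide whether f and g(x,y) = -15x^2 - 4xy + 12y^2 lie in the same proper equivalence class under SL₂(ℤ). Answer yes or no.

D₁ = 736, D₂ = 736
river cycle of f (length 12): (15, 16, -8), (-8, 16, 15), (15, 14, -9), (-9, 22, 7), (7, 20, -12), (-12, 4, 15), (15, 26, -1), (-1, 26, 15), (15, 4, -12), (-12, 20, 7), … (2 more)
river cycle of g (length 12): (12, 4, -15), (-15, 26, 1), (1, 26, -15), (-15, 4, 12), (12, 20, -7), (-7, 22, 9), (9, 14, -15), (-15, 16, 8), (8, 16, -15), (-15, 14, 9), … (2 more)
cycles differ ⇒ inequivalent

no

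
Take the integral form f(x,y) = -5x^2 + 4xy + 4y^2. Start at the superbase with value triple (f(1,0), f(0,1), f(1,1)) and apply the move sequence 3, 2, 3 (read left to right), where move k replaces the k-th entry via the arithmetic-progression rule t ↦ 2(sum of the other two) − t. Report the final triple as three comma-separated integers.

start (-5,4,3) = (f(1,0),f(0,1),f(1,1))
replace slot 3: 2·((-5)+4) − 3 = -5 → (-5,4,-5)
replace slot 2: 2·((-5)+(-5)) − 4 = -24 → (-5,-24,-5)
replace slot 3: 2·((-5)+(-24)) − (-5) = -53 → (-5,-24,-53)

-5,-24,-53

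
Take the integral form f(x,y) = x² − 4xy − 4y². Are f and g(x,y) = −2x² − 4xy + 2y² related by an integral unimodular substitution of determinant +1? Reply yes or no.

D₁ = 32, D₂ = 32
river cycle of f (length 2): (-4, 4, 1), (1, 4, -4)
river cycle of g (length 2): (2, 4, -2), (-2, 4, 2)
cycles differ ⇒ inequivalent

no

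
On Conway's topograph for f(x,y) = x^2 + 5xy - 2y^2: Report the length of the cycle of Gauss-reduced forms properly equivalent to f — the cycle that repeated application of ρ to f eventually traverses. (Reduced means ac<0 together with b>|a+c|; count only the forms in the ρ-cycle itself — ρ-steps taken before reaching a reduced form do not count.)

D = 33, ⌊√D⌋ = 5
river: ρ → (-2,3,3)
river: ρ → (3,3,-2)
river: ρ → (-2,5,1)
river: ρ → (1,5,-2)
ρ-cycle length = 4 (tail of 0 descent steps not counted)

4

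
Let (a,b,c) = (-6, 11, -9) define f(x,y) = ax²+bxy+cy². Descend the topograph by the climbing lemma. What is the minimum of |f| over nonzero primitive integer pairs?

translate: b→1 (≡-11 mod 12), so (6,-11,9)→(6,1,4)
flip: (6,1,4)→(4,-1,6)
reduced (well bottom): (4,-1,6) with a≤c, −a<b≤a
well minimum |f| = |-4| = 4 (negative-definite)

4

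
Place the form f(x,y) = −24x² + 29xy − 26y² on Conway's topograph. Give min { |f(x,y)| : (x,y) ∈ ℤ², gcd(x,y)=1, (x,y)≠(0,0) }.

translate: b→19 (≡-29 mod 48), so (24,-29,26)→(24,19,21)
flip: (24,19,21)→(21,-19,24)
reduced (well bottom): (21,-19,24) with a≤c, −a<b≤a
well minimum |f| = |-21| = 21 (negative-definite)

21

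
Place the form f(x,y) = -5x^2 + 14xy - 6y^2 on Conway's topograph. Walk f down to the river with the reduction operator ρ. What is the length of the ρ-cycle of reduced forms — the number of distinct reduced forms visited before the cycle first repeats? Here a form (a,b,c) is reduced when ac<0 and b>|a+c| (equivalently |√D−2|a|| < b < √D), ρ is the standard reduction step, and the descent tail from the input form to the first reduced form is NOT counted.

D = 76, ⌊√D⌋ = 8
descent: ρ → (-6,-2,3)
descent: ρ → (3,8,-1)  [lands on river]
river: ρ → (-1,8,3)
river: ρ → (3,4,-5)
river: ρ → (-5,6,2)
river: ρ → (2,6,-5)
river: ρ → (-5,4,3)
ρ-cycle length = 6 (tail of 2 descent steps not counted)

6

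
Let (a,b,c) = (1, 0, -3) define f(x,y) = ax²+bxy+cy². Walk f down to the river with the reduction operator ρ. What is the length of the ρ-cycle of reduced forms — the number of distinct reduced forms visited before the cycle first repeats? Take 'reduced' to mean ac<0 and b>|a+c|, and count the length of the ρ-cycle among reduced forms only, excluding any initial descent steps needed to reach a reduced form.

D = 12, ⌊√D⌋ = 3
descent: ρ → (-3,0,1)
descent: ρ → (1,2,-2)  [lands on river]
river: ρ → (-2,2,1)
ρ-cycle length = 2 (tail of 2 descent steps not counted)

2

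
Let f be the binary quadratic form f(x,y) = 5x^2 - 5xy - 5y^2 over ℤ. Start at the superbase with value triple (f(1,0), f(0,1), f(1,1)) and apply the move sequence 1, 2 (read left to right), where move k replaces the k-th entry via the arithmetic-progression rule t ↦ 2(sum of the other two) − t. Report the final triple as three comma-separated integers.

start (5,-5,-5) = (f(1,0),f(0,1),f(1,1))
replace slot 1: 2·((-5)+(-5)) − 5 = -25 → (-25,-5,-5)
replace slot 2: 2·((-25)+(-5)) − (-5) = -55 → (-25,-55,-5)

-25,-55,-5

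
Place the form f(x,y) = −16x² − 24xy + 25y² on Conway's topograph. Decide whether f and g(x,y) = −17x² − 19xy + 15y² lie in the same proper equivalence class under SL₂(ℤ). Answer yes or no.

D₁ = 2176, D₂ = 1381
discriminants differ ⇒ not SL₂(ℤ)-equivalent

no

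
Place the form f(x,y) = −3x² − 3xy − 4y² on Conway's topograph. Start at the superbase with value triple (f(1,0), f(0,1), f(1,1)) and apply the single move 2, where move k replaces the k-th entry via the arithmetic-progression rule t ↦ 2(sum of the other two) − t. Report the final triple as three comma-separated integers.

start (-3,-4,-10) = (f(1,0),f(0,1),f(1,1))
replace slot 2: 2·((-3)+(-10)) − (-4) = -22 → (-3,-22,-10)

-3,-22,-10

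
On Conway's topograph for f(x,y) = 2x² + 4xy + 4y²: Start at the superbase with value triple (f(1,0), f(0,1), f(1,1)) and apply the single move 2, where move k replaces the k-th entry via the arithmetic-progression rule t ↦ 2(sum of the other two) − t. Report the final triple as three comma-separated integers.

start (2,4,10) = (f(1,0),f(0,1),f(1,1))
replace slot 2: 2·(2+10) − 4 = 20 → (2,20,10)

2,20,10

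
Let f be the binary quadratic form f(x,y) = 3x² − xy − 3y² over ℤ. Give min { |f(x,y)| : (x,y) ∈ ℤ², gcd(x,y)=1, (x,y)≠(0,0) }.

descent: ρ → (-3,1,3)  [lands on river]
river: ρ → (3,5,-1)
river: ρ → (-1,5,3)
river: ρ → (3,1,-3)
river: ρ → (-3,5,1)
river: ρ → (1,5,-3)
closes: descent 1, river 6
min |a| on river = 1

1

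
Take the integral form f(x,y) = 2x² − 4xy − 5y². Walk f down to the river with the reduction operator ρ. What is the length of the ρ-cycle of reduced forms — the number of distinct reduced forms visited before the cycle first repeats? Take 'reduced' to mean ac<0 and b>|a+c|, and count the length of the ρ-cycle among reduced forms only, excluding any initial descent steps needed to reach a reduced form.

D = 56, ⌊√D⌋ = 7
descent: ρ → (-5,4,2)  [lands on river]
river: ρ → (2,4,-5)
river: ρ → (-5,6,1)
river: ρ → (1,6,-5)
ρ-cycle length = 4 (tail of 1 descent step not counted)

4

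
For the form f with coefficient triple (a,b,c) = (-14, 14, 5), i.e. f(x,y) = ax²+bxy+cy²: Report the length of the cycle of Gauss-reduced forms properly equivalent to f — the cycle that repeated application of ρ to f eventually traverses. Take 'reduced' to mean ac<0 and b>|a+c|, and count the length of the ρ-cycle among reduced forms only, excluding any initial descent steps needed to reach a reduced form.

D = 476, ⌊√D⌋ = 21
river: ρ → (5,16,-11)
river: ρ → (-11,6,10)
river: ρ → (10,14,-7)
river: ρ → (-7,14,10)
river: ρ → (10,6,-11)
river: ρ → (-11,16,5)
river: ρ → (5,14,-14)
river: ρ → (-14,14,5)
ρ-cycle length = 8 (tail of 0 descent steps not counted)

8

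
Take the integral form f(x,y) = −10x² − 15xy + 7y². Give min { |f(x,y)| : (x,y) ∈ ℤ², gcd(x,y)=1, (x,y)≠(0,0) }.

descent: ρ → (7,15,-10)  [lands on river]
river: ρ → (-10,5,12)
river: ρ → (12,19,-3)
river: ρ → (-3,17,18)
river: ρ → (18,19,-2)
river: ρ → (-2,21,8)
river: ρ → (8,11,-12)
river: ρ → (-12,13,7)
closes: descent 1, river 8
min |a| on river = 2

2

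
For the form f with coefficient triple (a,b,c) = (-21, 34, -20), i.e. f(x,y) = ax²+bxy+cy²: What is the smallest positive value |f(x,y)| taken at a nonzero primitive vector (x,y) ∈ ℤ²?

translate: b→8 (≡-34 mod 42), so (21,-34,20)→(21,8,7)
flip: (21,8,7)→(7,-8,21)
translate: b→6 (≡-8 mod 14), so (7,-8,21)→(7,6,20)
reduced (well bottom): (7,6,20) with a≤c, −a<b≤a
well minimum |f| = |-7| = 7 (negative-definite)

7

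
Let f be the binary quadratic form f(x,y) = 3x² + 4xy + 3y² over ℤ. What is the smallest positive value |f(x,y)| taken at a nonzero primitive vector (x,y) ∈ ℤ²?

translate: b→-2 (≡4 mod 6), so (3,4,3)→(3,-2,2)
flip: (3,-2,2)→(2,2,3)
reduced (well bottom): (2,2,3) with a≤c, −a<b≤a
well minimum = a = 2

2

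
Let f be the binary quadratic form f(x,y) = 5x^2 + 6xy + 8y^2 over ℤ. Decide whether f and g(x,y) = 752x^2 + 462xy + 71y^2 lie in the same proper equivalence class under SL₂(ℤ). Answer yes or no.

D₁ = -124, D₂ = -124
f: translate: b→-4 (≡6 mod 10), so (5,6,8)→(5,-4,7)
f: reduced (well bottom): (5,-4,7) with a≤c, −a<b≤a
g: flip: (752,462,71)→(71,-462,752)
g: translate: b→-36 (≡-462 mod 142), so (71,-462,752)→(71,-36,5)
g: flip: (71,-36,5)→(5,36,71)
g: translate: b→-4 (≡36 mod 10), so (5,36,71)→(5,-4,7)
g: reduced (well bottom): (5,-4,7) with a≤c, −a<b≤a
reduced forms (5, -4, 7) vs (5, -4, 7) ⇒ equivalent

yes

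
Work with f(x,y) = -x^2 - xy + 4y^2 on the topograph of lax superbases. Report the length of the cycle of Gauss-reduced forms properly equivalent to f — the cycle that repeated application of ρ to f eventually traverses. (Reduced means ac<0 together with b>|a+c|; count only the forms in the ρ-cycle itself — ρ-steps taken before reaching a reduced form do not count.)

D = 17, ⌊√D⌋ = 4
descent: ρ → (4,1,-1)
descent: ρ → (-1,3,2)  [lands on river]
river: ρ → (2,1,-2)
river: ρ → (-2,3,1)
river: ρ → (1,3,-2)
river: ρ → (-2,1,2)
river: ρ → (2,3,-1)
ρ-cycle length = 6 (tail of 2 descent steps not counted)

6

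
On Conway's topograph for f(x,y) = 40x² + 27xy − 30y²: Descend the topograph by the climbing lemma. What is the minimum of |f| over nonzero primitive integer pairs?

river: ρ → (-30,33,37)
river: ρ → (37,41,-26)
river: ρ → (-26,63,15)
river: ρ → (15,57,-38)
river: ρ → (-38,19,34)
river: ρ → (34,49,-23)
river: ρ → (-23,43,40)
river: ρ → (40,37,-26)
river: ρ → (-26,67,10)
river: ρ → (10,73,-5)
river: ρ → (-5,67,52)
river: ρ → (52,37,-20)
river: ρ → (-20,43,46)
river: ρ → (46,49,-17)
river: ρ → (-17,53,40)
river: ρ → (40,27,-30)
closes: descent 0, river 16
min |a| on river = 5

5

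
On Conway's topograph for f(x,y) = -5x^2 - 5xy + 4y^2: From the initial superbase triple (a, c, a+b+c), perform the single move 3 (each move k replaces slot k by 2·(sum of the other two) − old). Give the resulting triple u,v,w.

start (-5,4,-6) = (f(1,0),f(0,1),f(1,1))
replace slot 3: 2·((-5)+4) − (-6) = 4 → (-5,4,4)

-5,4,4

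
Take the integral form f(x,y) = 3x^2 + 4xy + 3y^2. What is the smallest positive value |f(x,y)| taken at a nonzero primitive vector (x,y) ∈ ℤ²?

translate: b→-2 (≡4 mod 6), so (3,4,3)→(3,-2,2)
flip: (3,-2,2)→(2,2,3)
reduced (well bottom): (2,2,3) with a≤c, −a<b≤a
well minimum = a = 2

2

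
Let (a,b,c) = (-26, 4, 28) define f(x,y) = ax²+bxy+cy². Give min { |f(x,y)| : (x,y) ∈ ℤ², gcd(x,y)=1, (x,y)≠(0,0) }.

river: ρ → (28,52,-2)
river: ρ → (-2,52,28)
river: ρ → (28,4,-26)
river: ρ → (-26,48,6)
river: ρ → (6,48,-26)
river: ρ → (-26,4,28)
closes: descent 0, river 6
min |a| on river = 2

2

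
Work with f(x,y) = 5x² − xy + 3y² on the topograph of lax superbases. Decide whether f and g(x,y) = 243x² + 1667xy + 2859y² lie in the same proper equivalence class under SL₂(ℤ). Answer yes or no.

D₁ = -59, D₂ = -59
f: flip: (5,-1,3)→(3,1,5)
f: reduced (well bottom): (3,1,5) with a≤c, −a<b≤a
g: translate: b→209 (≡1667 mod 486), so (243,1667,2859)→(243,209,45)
g: flip: (243,209,45)→(45,-209,243)
g: translate: b→-29 (≡-209 mod 90), so (45,-209,243)→(45,-29,5)
g: flip: (45,-29,5)→(5,29,45)
g: translate: b→-1 (≡29 mod 10), so (5,29,45)→(5,-1,3)
g: flip: (5,-1,3)→(3,1,5)
g: reduced (well bottom): (3,1,5) with a≤c, −a<b≤a
reduced forms (3, 1, 5) vs (3, 1, 5) ⇒ equivalent

yes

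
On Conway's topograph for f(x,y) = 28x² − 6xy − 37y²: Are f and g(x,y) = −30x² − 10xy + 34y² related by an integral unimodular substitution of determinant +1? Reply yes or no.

D₁ = 4180, D₂ = 4180
river cycle of f (length 12): (28, 50, -15), (-15, 40, 43), (43, 46, -12), (-12, 50, 35), (35, 20, -27), (-27, 34, 28), (28, 22, -33), (-33, 44, 17), (17, 58, -12), (-12, 62, 7), … (2 more)
river cycle of g (length 4): (34, 10, -30), (-30, 50, 14), (14, 62, -6), (-6, 58, 34)
cycles differ ⇒ inequivalent

no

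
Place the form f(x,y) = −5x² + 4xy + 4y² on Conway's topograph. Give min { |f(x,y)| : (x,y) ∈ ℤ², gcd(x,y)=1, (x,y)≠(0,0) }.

river: ρ → (4,4,-5)
river: ρ → (-5,6,3)
river: ρ → (3,6,-5)
river: ρ → (-5,4,4)
closes: descent 0, river 4
min |a| on river = 3

3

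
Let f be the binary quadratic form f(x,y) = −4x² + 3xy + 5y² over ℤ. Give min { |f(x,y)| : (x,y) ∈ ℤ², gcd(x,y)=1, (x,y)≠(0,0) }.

river: ρ → (5,7,-2)
river: ρ → (-2,9,1)
river: ρ → (1,9,-2)
river: ρ → (-2,7,5)
river: ρ → (5,3,-4)
river: ρ → (-4,5,4)
river: ρ → (4,3,-5)
river: ρ → (-5,7,2)
river: ρ → (2,9,-1)
river: ρ → (-1,9,2)
river: ρ → (2,7,-5)
river: ρ → (-5,3,4)
river: ρ → (4,5,-4)
river: ρ → (-4,3,5)
closes: descent 0, river 14
min |a| on river = 1

1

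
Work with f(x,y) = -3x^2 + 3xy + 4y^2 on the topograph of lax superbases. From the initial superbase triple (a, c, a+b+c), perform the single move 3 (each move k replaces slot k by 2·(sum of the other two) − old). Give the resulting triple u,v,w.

start (-3,4,4) = (f(1,0),f(0,1),f(1,1))
replace slot 3: 2·((-3)+4) − 4 = -2 → (-3,4,-2)

-3,4,-2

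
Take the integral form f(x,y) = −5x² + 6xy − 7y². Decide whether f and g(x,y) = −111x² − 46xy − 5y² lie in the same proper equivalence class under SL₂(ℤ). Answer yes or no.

D₁ = -104, D₂ = -104
f is negative-definite; reduce −f:
−f: translate: b→4 (≡-6 mod 10), so (5,-6,7)→(5,4,6)
−f: reduced (well bottom): (5,4,6) with a≤c, −a<b≤a
flip sign back: reduced form of f is (-5,-4,-6)
g is negative-definite; reduce −g:
−g: flip: (111,46,5)→(5,-46,111)
−g: translate: b→4 (≡-46 mod 10), so (5,-46,111)→(5,4,6)
−g: reduced (well bottom): (5,4,6) with a≤c, −a<b≤a
flip sign back: reduced form of g is (-5,-4,-6)
reduced forms (-5, -4, -6) vs (-5, -4, -6) ⇒ equivalent

yes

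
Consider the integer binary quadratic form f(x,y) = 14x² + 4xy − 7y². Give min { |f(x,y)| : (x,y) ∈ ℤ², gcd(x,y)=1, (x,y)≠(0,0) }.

descent: ρ → (-7,10,11)  [lands on river]
river: ρ → (11,12,-6)
river: ρ → (-6,12,11)
river: ρ → (11,10,-7)
river: ρ → (-7,18,3)
river: ρ → (3,18,-7)
closes: descent 1, river 6
min |a| on river = 3

3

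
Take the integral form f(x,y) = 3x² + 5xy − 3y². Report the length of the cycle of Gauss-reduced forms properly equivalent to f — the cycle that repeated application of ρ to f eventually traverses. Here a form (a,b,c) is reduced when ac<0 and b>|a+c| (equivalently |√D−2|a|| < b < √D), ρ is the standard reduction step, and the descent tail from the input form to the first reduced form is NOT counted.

D = 61, ⌊√D⌋ = 7
river: ρ → (-3,7,1)
river: ρ → (1,7,-3)
river: ρ → (-3,5,3)
river: ρ → (3,7,-1)
river: ρ → (-1,7,3)
river: ρ → (3,5,-3)
ρ-cycle length = 6 (tail of 0 descent steps not counted)

6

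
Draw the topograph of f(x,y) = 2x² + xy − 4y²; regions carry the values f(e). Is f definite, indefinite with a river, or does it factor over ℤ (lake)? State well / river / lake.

D = b²−4ac = 1² − 4·2·(-4) = 33
D > 0 non-square ⇒ indefinite ⇒ periodic river

river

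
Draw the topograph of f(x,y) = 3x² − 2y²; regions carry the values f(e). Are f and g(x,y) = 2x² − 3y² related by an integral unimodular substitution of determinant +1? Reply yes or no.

D₁ = 24, D₂ = 24
river cycle of f (length 2): (-2, 4, 1), (1, 4, -2)
river cycle of g (length 2): (2, 4, -1), (-1, 4, 2)
cycles differ ⇒ inequivalent

no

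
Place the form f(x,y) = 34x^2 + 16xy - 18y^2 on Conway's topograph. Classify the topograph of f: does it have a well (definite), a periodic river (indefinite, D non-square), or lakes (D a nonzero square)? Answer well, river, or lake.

D = b²−4ac = 16² − 4·34·(-18) = 2704
D = 52² is a perfect square ⇒ form factors over ℤ ⇒ lakes

lake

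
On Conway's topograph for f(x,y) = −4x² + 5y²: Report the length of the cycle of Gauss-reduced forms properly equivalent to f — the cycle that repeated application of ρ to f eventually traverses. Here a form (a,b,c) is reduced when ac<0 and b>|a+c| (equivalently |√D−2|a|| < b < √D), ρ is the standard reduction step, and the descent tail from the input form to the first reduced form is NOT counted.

D = 80, ⌊√D⌋ = 8
descent: ρ → (5,0,-4)
descent: ρ → (-4,8,1)  [lands on river]
river: ρ → (1,8,-4)
ρ-cycle length = 2 (tail of 2 descent steps not counted)

2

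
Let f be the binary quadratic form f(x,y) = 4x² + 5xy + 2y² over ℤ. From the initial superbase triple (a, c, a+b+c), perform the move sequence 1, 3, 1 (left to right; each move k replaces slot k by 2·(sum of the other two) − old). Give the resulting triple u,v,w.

start (4,2,11) = (f(1,0),f(0,1),f(1,1))
replace slot 1: 2·(2+11) − 4 = 22 → (22,2,11)
replace slot 3: 2·(22+2) − 11 = 37 → (22,2,37)
replace slot 1: 2·(2+37) − 22 = 56 → (56,2,37)

56,2,37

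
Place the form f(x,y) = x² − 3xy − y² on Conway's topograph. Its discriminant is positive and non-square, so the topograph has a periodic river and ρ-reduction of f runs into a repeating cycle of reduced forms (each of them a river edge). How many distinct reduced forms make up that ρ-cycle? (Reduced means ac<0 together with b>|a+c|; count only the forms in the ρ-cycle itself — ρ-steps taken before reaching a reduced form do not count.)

D = 13, ⌊√D⌋ = 3
descent: ρ → (-1,3,1)  [lands on river]
river: ρ → (1,3,-1)
ρ-cycle length = 2 (tail of 1 descent step not counted)

2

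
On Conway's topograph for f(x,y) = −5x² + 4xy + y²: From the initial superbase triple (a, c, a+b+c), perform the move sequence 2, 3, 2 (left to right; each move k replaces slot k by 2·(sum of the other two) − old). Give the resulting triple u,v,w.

start (-5,1,0) = (f(1,0),f(0,1),f(1,1))
replace slot 2: 2·((-5)+0) − 1 = -11 → (-5,-11,0)
replace slot 3: 2·((-5)+(-11)) − 0 = -32 → (-5,-11,-32)
replace slot 2: 2·((-5)+(-32)) − (-11) = -63 → (-5,-63,-32)

-5,-63,-32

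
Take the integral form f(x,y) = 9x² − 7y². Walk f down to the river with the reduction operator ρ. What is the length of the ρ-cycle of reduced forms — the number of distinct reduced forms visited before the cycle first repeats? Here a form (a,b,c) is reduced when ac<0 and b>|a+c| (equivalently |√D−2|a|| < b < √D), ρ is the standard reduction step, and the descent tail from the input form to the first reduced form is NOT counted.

D = 252, ⌊√D⌋ = 15
descent: ρ → (-7,14,2)  [lands on river]
river: ρ → (2,14,-7)
ρ-cycle length = 2 (tail of 1 descent step not counted)

2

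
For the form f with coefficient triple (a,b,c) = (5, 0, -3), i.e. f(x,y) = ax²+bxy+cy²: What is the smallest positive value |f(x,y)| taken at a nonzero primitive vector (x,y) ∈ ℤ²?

descent: ρ → (-3,6,2)  [lands on river]
river: ρ → (2,6,-3)
closes: descent 1, river 2
min |a| on river = 2

2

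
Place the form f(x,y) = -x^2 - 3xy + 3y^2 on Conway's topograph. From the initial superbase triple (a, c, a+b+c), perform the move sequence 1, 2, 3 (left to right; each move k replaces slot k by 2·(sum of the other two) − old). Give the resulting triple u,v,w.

start (-1,3,-1) = (f(1,0),f(0,1),f(1,1))
replace slot 1: 2·(3+(-1)) − (-1) = 5 → (5,3,-1)
replace slot 2: 2·(5+(-1)) − 3 = 5 → (5,5,-1)
replace slot 3: 2·(5+5) − (-1) = 21 → (5,5,21)

5,5,21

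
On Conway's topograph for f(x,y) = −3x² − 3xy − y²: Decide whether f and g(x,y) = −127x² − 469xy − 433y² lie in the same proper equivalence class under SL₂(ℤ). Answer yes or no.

D₁ = -3, D₂ = -3
f is negative-definite; reduce −f:
−f: flip: (3,3,1)→(1,-3,3)
−f: translate: b→1 (≡-3 mod 2), so (1,-3,3)→(1,1,1)
−f: reduced (well bottom): (1,1,1) with a≤c, −a<b≤a
flip sign back: reduced form of f is (-1,-1,-1)
g is negative-definite; reduce −g:
−g: translate: b→-39 (≡469 mod 254), so (127,469,433)→(127,-39,3)
−g: flip: (127,-39,3)→(3,39,127)
−g: translate: b→3 (≡39 mod 6), so (3,39,127)→(3,3,1)
−g: flip: (3,3,1)→(1,-3,3)
−g: translate: b→1 (≡-3 mod 2), so (1,-3,3)→(1,1,1)
−g: reduced (well bottom): (1,1,1) with a≤c, −a<b≤a
flip sign back: reduced form of g is (-1,-1,-1)
reduced forms (-1, -1, -1) vs (-1, -1, -1) ⇒ equivalent

yes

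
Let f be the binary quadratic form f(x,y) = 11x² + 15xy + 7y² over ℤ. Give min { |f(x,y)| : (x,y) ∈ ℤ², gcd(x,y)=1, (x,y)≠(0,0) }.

translate: b→-7 (≡15 mod 22), so (11,15,7)→(11,-7,3)
flip: (11,-7,3)→(3,7,11)
translate: b→1 (≡7 mod 6), so (3,7,11)→(3,1,7)
reduced (well bottom): (3,1,7) with a≤c, −a<b≤a
well minimum = a = 3

3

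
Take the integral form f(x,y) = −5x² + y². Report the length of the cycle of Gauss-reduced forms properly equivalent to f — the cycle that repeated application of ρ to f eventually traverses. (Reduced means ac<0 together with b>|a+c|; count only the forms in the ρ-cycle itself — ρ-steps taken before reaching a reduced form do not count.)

D = 20, ⌊√D⌋ = 4
descent: ρ → (1,4,-1)  [lands on river]
river: ρ → (-1,4,1)
ρ-cycle length = 2 (tail of 1 descent step not counted)

2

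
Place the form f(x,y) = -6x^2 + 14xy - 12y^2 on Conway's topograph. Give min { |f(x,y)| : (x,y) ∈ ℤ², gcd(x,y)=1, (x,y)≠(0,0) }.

translate: b→-2 (≡-14 mod 12), so (6,-14,12)→(6,-2,4)
flip: (6,-2,4)→(4,2,6)
reduced (well bottom): (4,2,6) with a≤c, −a<b≤a
well minimum |f| = |-4| = 4 (negative-definite)

4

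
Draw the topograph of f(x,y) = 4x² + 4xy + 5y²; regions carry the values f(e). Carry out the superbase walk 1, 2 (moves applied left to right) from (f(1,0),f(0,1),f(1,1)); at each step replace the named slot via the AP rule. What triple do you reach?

start (4,5,13) = (f(1,0),f(0,1),f(1,1))
replace slot 1: 2·(5+13) − 4 = 32 → (32,5,13)
replace slot 2: 2·(32+13) − 5 = 85 → (32,85,13)

32,85,13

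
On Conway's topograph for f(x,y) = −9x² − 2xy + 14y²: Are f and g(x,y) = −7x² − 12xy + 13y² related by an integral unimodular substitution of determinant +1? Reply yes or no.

D₁ = 508, D₂ = 508
river cycle of f (length 12): (-9, 16, 7), (7, 12, -13), (-13, 14, 6), (6, 22, -1), (-1, 22, 6), (6, 14, -13), (-13, 12, 7), (7, 16, -9), (-9, 20, 3), (3, 22, -2), … (2 more)
river cycle of g (length 12): (13, 12, -7), (-7, 16, 9), (9, 20, -3), (-3, 22, 2), (2, 22, -3), (-3, 20, 9), (9, 16, -7), (-7, 12, 13), (13, 14, -6), (-6, 22, 1), … (2 more)
cycles differ ⇒ inequivalent

no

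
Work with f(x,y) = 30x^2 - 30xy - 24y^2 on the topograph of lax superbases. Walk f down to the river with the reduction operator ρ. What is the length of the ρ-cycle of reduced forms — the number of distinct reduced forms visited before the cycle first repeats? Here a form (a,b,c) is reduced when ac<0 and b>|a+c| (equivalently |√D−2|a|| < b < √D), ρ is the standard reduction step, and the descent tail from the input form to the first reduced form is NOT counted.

D = 3780, ⌊√D⌋ = 61
descent: ρ → (-24,30,30)  [lands on river]
river: ρ → (30,30,-24)
river: ρ → (-24,18,36)
river: ρ → (36,54,-6)
river: ρ → (-6,54,36)
river: ρ → (36,18,-24)
ρ-cycle length = 6 (tail of 1 descent step not counted)

6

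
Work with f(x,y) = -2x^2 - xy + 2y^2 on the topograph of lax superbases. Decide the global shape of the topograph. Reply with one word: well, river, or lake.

D = b²−4ac = (-1)² − 4·(-2)·2 = 17
D > 0 non-square ⇒ indefinite ⇒ periodic river

river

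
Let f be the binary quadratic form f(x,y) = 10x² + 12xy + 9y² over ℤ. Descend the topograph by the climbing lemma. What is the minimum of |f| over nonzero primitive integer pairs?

translate: b→-8 (≡12 mod 20), so (10,12,9)→(10,-8,7)
flip: (10,-8,7)→(7,8,10)
translate: b→-6 (≡8 mod 14), so (7,8,10)→(7,-6,9)
reduced (well bottom): (7,-6,9) with a≤c, −a<b≤a
well minimum = a = 7

7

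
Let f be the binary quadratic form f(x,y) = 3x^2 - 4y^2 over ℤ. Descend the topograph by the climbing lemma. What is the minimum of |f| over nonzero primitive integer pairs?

descent: ρ → (-4,0,3)
descent: ρ → (3,6,-1)  [lands on river]
river: ρ → (-1,6,3)
closes: descent 2, river 2
min |a| on river = 1

1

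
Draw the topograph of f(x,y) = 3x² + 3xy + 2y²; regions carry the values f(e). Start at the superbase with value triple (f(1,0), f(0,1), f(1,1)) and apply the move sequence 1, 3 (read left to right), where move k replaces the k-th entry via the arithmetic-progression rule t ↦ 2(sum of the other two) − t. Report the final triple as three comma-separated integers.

start (3,2,8) = (f(1,0),f(0,1),f(1,1))
replace slot 1: 2·(2+8) − 3 = 17 → (17,2,8)
replace slot 3: 2·(17+2) − 8 = 30 → (17,2,30)

17,2,30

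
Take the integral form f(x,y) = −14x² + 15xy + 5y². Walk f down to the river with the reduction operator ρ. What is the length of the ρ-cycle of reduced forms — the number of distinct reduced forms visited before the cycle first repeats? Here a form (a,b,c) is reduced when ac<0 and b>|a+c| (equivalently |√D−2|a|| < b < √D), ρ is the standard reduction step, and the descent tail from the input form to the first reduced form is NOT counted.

D = 505, ⌊√D⌋ = 22
river: ρ → (5,15,-14)
river: ρ → (-14,13,6)
river: ρ → (6,11,-16)
river: ρ → (-16,21,1)
river: ρ → (1,21,-16)
river: ρ → (-16,11,6)
river: ρ → (6,13,-14)
river: ρ → (-14,15,5)
ρ-cycle length = 8 (tail of 0 descent steps not counted)

8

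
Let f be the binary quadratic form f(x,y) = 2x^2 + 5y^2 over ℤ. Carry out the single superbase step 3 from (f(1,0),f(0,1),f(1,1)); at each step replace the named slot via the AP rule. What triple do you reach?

start (2,5,7) = (f(1,0),f(0,1),f(1,1))
replace slot 3: 2·(2+5) − 7 = 7 → (2,5,7)

2,5,7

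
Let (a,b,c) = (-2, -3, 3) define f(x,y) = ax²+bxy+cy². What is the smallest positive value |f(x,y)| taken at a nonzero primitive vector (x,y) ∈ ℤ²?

descent: ρ → (3,3,-2)  [lands on river]
river: ρ → (-2,5,1)
river: ρ → (1,5,-2)
river: ρ → (-2,3,3)
closes: descent 1, river 4
min |a| on river = 1

1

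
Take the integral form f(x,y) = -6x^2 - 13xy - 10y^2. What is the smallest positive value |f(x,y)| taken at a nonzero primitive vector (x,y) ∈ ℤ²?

translate: b→1 (≡13 mod 12), so (6,13,10)→(6,1,3)
flip: (6,1,3)→(3,-1,6)
reduced (well bottom): (3,-1,6) with a≤c, −a<b≤a
well minimum |f| = |-3| = 3 (negative-definite)

3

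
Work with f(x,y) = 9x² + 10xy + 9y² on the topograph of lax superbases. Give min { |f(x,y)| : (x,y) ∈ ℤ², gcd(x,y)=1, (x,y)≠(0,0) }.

translate: b→-8 (≡10 mod 18), so (9,10,9)→(9,-8,8)
flip: (9,-8,8)→(8,8,9)
reduced (well bottom): (8,8,9) with a≤c, −a<b≤a
well minimum = a = 8

8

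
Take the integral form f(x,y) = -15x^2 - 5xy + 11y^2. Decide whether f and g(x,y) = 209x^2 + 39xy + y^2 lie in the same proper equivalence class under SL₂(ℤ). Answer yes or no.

D₁ = 685, D₂ = 685
river cycle of f (length 14): (11, 5, -15), (-15, 25, 1), (1, 25, -15), (-15, 5, 11), (11, 17, -9), (-9, 19, 9), (9, 17, -11), (-11, 5, 15), (15, 25, -1), (-1, 25, 15), … (4 more)
river cycle of g (length 14): (1, 25, -15), (-15, 5, 11), (11, 17, -9), (-9, 19, 9), (9, 17, -11), (-11, 5, 15), (15, 25, -1), (-1, 25, 15), (15, 5, -11), (-11, 17, 9), … (4 more)
cycles coincide ⇒ equivalent

yes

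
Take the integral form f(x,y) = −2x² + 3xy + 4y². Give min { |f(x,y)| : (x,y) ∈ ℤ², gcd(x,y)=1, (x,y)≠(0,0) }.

river: ρ → (4,5,-1)
river: ρ → (-1,5,4)
river: ρ → (4,3,-2)
river: ρ → (-2,5,2)
river: ρ → (2,3,-4)
river: ρ → (-4,5,1)
river: ρ → (1,5,-4)
river: ρ → (-4,3,2)
river: ρ → (2,5,-2)
river: ρ → (-2,3,4)
closes: descent 0, river 10
min |a| on river = 1

1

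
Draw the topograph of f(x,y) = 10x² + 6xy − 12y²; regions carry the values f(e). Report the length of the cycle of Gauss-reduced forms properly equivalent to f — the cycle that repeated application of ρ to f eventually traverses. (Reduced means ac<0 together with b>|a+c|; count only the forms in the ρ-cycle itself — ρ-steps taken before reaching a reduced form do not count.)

D = 516, ⌊√D⌋ = 22
river: ρ → (-12,18,4)
river: ρ → (4,22,-2)
river: ρ → (-2,22,4)
river: ρ → (4,18,-12)
river: ρ → (-12,6,10)
river: ρ → (10,14,-8)
river: ρ → (-8,18,6)
river: ρ → (6,18,-8)
river: ρ → (-8,14,10)
river: ρ → (10,6,-12)
ρ-cycle length = 10 (tail of 0 descent steps not counted)

10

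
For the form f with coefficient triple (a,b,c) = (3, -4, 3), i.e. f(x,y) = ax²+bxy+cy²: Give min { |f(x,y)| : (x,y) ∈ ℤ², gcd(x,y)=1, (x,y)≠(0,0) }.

translate: b→2 (≡-4 mod 6), so (3,-4,3)→(3,2,2)
flip: (3,2,2)→(2,-2,3)
translate: b→2 (≡-2 mod 4), so (2,-2,3)→(2,2,3)
reduced (well bottom): (2,2,3) with a≤c, −a<b≤a
well minimum = a = 2

2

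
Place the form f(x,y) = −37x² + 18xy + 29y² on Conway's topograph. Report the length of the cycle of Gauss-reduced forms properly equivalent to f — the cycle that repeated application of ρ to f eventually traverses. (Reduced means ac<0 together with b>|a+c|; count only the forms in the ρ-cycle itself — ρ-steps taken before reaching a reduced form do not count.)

D = 4616, ⌊√D⌋ = 67
river: ρ → (29,40,-26)
river: ρ → (-26,64,5)
river: ρ → (5,66,-13)
river: ρ → (-13,64,10)
river: ρ → (10,56,-37)
river: ρ → (-37,18,29)
ρ-cycle length = 6 (tail of 0 descent steps not counted)

6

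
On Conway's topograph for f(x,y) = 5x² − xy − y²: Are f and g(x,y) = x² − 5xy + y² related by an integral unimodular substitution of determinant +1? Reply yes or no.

D₁ = 21, D₂ = 21
river cycle of f (length 2): (-1, 3, 3), (3, 3, -1)
river cycle of g (length 2): (1, 3, -3), (-3, 3, 1)
cycles differ ⇒ inequivalent

no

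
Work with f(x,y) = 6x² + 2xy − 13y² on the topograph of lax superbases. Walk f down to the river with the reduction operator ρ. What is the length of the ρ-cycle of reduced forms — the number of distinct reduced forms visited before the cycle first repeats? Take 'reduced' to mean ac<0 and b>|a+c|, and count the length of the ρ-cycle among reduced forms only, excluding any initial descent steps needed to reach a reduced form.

D = 316, ⌊√D⌋ = 17
descent: ρ → (-13,-2,6)
descent: ρ → (6,14,-5)  [lands on river]
river: ρ → (-5,16,3)
river: ρ → (3,14,-10)
river: ρ → (-10,6,7)
river: ρ → (7,8,-9)
river: ρ → (-9,10,6)
ρ-cycle length = 6 (tail of 2 descent steps not counted)

6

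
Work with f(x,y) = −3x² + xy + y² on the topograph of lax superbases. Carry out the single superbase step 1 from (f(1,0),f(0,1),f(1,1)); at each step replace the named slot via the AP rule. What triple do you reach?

start (-3,1,-1) = (f(1,0),f(0,1),f(1,1))
replace slot 1: 2·(1+(-1)) − (-3) = 3 → (3,1,-1)

3,1,-1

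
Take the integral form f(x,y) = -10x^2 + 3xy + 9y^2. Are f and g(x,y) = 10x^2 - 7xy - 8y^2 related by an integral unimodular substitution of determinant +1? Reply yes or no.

D₁ = 369, D₂ = 369
river cycle of f (length 16): (9, 15, -4), (-4, 17, 5), (5, 13, -10), (-10, 7, 8), (8, 9, -9), (-9, 9, 8), (8, 7, -10), (-10, 13, 5), (5, 17, -4), (-4, 15, 9), … (6 more)
river cycle of g (length 16): (-8, 7, 10), (10, 13, -5), (-5, 17, 4), (4, 15, -9), (-9, 3, 10), (10, 17, -2), (-2, 19, 1), (1, 19, -2), (-2, 17, 10), (10, 3, -9), … (6 more)
cycles differ ⇒ inequivalent

no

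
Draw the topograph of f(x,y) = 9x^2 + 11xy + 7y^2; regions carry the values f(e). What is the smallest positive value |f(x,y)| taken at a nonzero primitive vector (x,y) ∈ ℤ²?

translate: b→-7 (≡11 mod 18), so (9,11,7)→(9,-7,5)
flip: (9,-7,5)→(5,7,9)
translate: b→-3 (≡7 mod 10), so (5,7,9)→(5,-3,7)
reduced (well bottom): (5,-3,7) with a≤c, −a<b≤a
well minimum = a = 5

5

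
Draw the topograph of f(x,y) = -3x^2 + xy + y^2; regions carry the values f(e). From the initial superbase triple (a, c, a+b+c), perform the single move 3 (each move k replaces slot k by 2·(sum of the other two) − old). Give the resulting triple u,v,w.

start (-3,1,-1) = (f(1,0),f(0,1),f(1,1))
replace slot 3: 2·((-3)+1) − (-1) = -3 → (-3,1,-3)

-3,1,-3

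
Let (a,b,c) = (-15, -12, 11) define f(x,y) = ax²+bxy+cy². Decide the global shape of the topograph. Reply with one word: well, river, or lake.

D = b²−4ac = (-12)² − 4·(-15)·11 = 804
D > 0 non-square ⇒ indefinite ⇒ periodic river

river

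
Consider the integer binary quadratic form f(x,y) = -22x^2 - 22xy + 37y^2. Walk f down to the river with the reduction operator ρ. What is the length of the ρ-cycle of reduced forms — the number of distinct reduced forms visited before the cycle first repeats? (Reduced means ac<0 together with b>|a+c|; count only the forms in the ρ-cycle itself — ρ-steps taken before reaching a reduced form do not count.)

D = 3740, ⌊√D⌋ = 61
descent: ρ → (37,22,-22)  [lands on river]
river: ρ → (-22,22,37)
river: ρ → (37,52,-7)
river: ρ → (-7,60,5)
river: ρ → (5,60,-7)
river: ρ → (-7,52,37)
ρ-cycle length = 6 (tail of 1 descent step not counted)

6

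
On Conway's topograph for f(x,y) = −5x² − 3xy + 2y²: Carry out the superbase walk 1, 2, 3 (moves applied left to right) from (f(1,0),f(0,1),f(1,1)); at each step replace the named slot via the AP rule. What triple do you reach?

start (-5,2,-6) = (f(1,0),f(0,1),f(1,1))
replace slot 1: 2·(2+(-6)) − (-5) = -3 → (-3,2,-6)
replace slot 2: 2·((-3)+(-6)) − 2 = -20 → (-3,-20,-6)
replace slot 3: 2·((-3)+(-20)) − (-6) = -40 → (-3,-20,-40)

-3,-20,-40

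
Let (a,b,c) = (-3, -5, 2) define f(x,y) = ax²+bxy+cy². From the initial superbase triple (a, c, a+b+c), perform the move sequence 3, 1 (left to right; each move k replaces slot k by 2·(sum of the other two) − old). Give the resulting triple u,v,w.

start (-3,2,-6) = (f(1,0),f(0,1),f(1,1))
replace slot 3: 2·((-3)+2) − (-6) = 4 → (-3,2,4)
replace slot 1: 2·(2+4) − (-3) = 15 → (15,2,4)

15,2,4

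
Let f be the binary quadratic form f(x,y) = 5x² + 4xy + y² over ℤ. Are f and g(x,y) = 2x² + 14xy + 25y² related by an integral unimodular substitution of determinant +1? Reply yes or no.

D₁ = -4, D₂ = -4
f: flip: (5,4,1)→(1,-4,5)
f: translate: b→0 (≡-4 mod 2), so (1,-4,5)→(1,0,1)
f: reduced (well bottom): (1,0,1) with a≤c, −a<b≤a
g: translate: b→2 (≡14 mod 4), so (2,14,25)→(2,2,1)
g: flip: (2,2,1)→(1,-2,2)
g: translate: b→0 (≡-2 mod 2), so (1,-2,2)→(1,0,1)
g: reduced (well bottom): (1,0,1) with a≤c, −a<b≤a
reduced forms (1, 0, 1) vs (1, 0, 1) ⇒ equivalent

yes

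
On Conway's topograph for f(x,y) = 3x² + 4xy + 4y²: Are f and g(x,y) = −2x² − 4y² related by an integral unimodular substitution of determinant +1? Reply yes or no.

D₁ = -32, D₂ = -32
f: translate: b→-2 (≡4 mod 6), so (3,4,4)→(3,-2,3)
f: flip: (3,-2,3)→(3,2,3)
f: reduced (well bottom): (3,2,3) with a≤c, −a<b≤a
g is negative-definite; reduce −g:
−g: reduced (well bottom): (2,0,4) with a≤c, −a<b≤a
flip sign back: reduced form of g is (-2,0,-4)
reduced forms (3, 2, 3) vs (-2, 0, -4) ⇒ inequivalent

no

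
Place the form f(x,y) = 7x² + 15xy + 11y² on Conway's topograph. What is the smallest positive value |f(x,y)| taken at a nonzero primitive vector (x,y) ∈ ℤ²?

translate: b→1 (≡15 mod 14), so (7,15,11)→(7,1,3)
flip: (7,1,3)→(3,-1,7)
reduced (well bottom): (3,-1,7) with a≤c, −a<b≤a
well minimum = a = 3

3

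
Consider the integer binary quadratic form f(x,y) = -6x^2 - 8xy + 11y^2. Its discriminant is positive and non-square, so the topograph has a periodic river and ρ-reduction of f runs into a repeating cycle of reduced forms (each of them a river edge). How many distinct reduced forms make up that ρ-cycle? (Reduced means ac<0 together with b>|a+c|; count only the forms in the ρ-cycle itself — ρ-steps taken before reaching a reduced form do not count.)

D = 328, ⌊√D⌋ = 18
descent: ρ → (11,8,-6)  [lands on river]
river: ρ → (-6,16,3)
river: ρ → (3,14,-11)
river: ρ → (-11,8,6)
river: ρ → (6,16,-3)
river: ρ → (-3,14,11)
ρ-cycle length = 6 (tail of 1 descent step not counted)

6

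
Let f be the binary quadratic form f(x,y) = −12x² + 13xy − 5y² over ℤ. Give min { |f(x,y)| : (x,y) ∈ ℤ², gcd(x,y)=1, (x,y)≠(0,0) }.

translate: b→11 (≡-13 mod 24), so (12,-13,5)→(12,11,4)
flip: (12,11,4)→(4,-11,12)
translate: b→-3 (≡-11 mod 8), so (4,-11,12)→(4,-3,5)
reduced (well bottom): (4,-3,5) with a≤c, −a<b≤a
well minimum |f| = |-4| = 4 (negative-definite)

4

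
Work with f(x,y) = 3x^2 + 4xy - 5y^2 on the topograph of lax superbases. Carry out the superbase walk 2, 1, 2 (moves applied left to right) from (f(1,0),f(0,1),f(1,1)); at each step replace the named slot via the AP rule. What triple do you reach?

start (3,-5,2) = (f(1,0),f(0,1),f(1,1))
replace slot 2: 2·(3+2) − (-5) = 15 → (3,15,2)
replace slot 1: 2·(15+2) − 3 = 31 → (31,15,2)
replace slot 2: 2·(31+2) − 15 = 51 → (31,51,2)

31,51,2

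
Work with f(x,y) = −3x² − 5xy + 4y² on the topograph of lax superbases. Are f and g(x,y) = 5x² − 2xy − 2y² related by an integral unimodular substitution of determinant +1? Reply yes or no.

D₁ = 73, D₂ = 44
discriminants differ ⇒ not SL₂(ℤ)-equivalent

no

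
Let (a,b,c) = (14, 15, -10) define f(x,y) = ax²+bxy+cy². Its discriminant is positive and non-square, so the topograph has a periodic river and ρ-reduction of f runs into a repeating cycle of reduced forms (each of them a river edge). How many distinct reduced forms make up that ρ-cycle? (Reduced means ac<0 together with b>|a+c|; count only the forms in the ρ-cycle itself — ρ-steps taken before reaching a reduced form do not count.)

D = 785, ⌊√D⌋ = 28
river: ρ → (-10,25,4)
river: ρ → (4,23,-16)
river: ρ → (-16,9,11)
river: ρ → (11,13,-14)
river: ρ → (-14,15,10)
river: ρ → (10,25,-4)
river: ρ → (-4,23,16)
river: ρ → (16,9,-11)
river: ρ → (-11,13,14)
river: ρ → (14,15,-10)
ρ-cycle length = 10 (tail of 0 descent steps not counted)

10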